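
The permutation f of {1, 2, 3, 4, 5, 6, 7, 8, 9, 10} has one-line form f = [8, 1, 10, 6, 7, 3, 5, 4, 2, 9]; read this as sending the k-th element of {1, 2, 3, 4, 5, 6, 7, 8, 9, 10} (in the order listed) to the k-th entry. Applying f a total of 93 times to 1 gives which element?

10

Tracing 1 → 8 → … returns to 1 after 8 steps, so 1 lies in an 8-cycle (1, 8, 4, 6, 3, 10, 9, 2).
Since the cycle has length 8, f^93 acts on it the same as f^5 (93 mod 8 = 5).
Advancing 5 steps from 1: 1 → 8 → 4 → 6 → 3 → 10.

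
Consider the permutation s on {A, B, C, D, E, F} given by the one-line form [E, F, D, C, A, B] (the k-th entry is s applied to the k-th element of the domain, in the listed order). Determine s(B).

B is element number 2 of the domain, and entry number 2 of the one-line form is F, so s(B) = F.

F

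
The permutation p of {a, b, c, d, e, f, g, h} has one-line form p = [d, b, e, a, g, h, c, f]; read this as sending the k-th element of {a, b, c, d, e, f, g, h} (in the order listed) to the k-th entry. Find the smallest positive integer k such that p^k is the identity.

Writing p as disjoint cycles, the cycle lengths are 3, 2, 2, 1.
Since disjoint cycles commute, ord(p) = lcm(3, 2, 2) = 6.

6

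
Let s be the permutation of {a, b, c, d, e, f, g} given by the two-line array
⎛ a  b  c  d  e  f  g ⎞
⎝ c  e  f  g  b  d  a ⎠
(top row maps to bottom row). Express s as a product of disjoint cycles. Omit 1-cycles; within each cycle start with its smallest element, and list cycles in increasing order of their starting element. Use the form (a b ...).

Iterating s from a gives a → c → f → d → g → a; that is the 5-cycle (a c f d g).
Repeating from the next unused element and collecting all non-trivial cycles gives (a c f d g)(b e).

(a c f d g)(b e)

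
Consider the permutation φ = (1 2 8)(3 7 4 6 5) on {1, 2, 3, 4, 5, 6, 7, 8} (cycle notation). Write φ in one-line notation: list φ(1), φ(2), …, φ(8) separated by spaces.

Image by image: 1↦2, 2↦8, 3↦7, 4↦6, 5↦3, 6↦5, 7↦4, 8↦1.
So the one-line form is 2 8 7 6 3 5 4 1.

2 8 7 6 3 5 4 1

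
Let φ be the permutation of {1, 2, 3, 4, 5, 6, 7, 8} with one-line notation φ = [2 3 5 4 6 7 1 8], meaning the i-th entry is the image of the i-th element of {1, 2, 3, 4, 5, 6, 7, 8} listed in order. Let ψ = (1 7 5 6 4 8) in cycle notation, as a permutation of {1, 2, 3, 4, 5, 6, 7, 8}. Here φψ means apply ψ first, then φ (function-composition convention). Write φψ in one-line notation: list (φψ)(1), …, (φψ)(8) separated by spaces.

For each element, apply ψ then φ: 1 → 7 → 1; 2 → 2 → 3; 3 → 3 → 5; 4 → 8 → 8; 5 → 6 → 7; 6 → 4 → 4; 7 → 5 → 6; 8 → 1 → 2.
Collecting the images, φψ = [1 3 5 8 7 4 6 2].

1 3 5 8 7 4 6 2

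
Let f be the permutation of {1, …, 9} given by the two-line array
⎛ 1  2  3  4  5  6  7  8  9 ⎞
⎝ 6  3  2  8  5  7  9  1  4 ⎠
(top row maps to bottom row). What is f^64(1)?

Tracing 1 → 6 → … returns to 1 after 6 steps, so 1 lies in a 6-cycle (1, 6, 7, 9, 4, 8).
Powers repeat with period 6 on this cycle, and 64 mod 6 = 4, so f^64(1) = f^4(1).
Stepping 4 places around the cycle: 1 → 6 → 7 → 9 → 4.

4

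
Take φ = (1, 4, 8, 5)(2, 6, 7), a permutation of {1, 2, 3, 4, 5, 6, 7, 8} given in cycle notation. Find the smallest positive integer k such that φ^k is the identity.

The disjoint cycles have lengths 4, 3, 1.
Since disjoint cycles commute, ord(φ) = lcm(4, 3) = 12.

12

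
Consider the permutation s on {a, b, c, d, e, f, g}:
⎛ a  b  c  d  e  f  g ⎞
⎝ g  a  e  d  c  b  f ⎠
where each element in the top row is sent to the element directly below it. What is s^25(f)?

Tracing f → b → … returns to f after 4 steps, so f lies in a 4-cycle (a g f b).
On a 4-cycle, s^4 is the identity, so s^25 = s^1 there (25 ≡ 1 mod 4).
Advancing 1 step from f: f → b.

b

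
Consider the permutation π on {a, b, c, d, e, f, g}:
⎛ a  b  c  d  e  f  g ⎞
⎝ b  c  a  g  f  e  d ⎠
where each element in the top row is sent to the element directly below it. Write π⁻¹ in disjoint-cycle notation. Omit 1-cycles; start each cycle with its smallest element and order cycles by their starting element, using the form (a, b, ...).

(a, c, b)(d, g)(e, f)

The cycle decomposition of π is (a, b, c)(d, g)(e, f).
The inverse reverses every cycle; in canonical form, π⁻¹ = (a, c, b)(d, g)(e, f).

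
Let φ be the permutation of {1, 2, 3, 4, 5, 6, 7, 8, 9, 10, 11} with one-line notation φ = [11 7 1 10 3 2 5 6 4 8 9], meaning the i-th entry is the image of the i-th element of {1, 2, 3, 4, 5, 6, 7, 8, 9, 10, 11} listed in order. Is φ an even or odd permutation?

In disjoint-cycle form the cycle lengths are 11.
A cycle of length ℓ contributes ℓ−1 transpositions, so φ is a product of 10 transpositions — even.

even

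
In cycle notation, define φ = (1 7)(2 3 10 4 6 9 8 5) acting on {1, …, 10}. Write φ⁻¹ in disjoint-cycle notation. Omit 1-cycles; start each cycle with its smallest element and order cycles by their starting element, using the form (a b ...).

If φ sends a → b within a cycle, φ⁻¹ sends b → a; equivalently, reverse each cycle.
Reversing each cycle of φ and rotating so the smallest element leads gives (1 7)(2 5 8 9 6 4 10 3).

(1 7)(2 5 8 9 6 4 10 3)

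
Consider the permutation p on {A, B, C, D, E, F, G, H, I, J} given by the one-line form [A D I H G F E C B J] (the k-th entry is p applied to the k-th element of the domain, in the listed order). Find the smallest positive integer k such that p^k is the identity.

Writing p as disjoint cycles, the cycle lengths are 5, 2, 1, 1, 1.
The order is lcm(5, 2) = 10.

10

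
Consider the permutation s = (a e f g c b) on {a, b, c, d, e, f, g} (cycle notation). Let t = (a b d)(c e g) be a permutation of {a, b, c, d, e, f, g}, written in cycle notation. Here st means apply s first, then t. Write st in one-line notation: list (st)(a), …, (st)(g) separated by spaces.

For each element, apply s then t: a → e → g; b → a → b; c → b → d; d → d → a; e → f → f; f → g → c; g → c → e.
Collecting the images, st = [g b d a f c e].

g b d a f c e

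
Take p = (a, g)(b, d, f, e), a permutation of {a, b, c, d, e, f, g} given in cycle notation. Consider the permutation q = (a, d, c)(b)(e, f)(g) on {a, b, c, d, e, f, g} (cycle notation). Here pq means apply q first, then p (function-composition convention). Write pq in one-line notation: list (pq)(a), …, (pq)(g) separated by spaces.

(pq)(x) = p(q(x)). Computing each image: p(q(a)) = p(d) = f, p(q(b)) = p(b) = d, p(q(c)) = p(a) = g, p(q(d)) = p(c) = c, p(q(e)) = p(f) = e, p(q(f)) = p(e) = b, p(q(g)) = p(g) = a.
Hence pq = [f d g c e b a].

f d g c e b a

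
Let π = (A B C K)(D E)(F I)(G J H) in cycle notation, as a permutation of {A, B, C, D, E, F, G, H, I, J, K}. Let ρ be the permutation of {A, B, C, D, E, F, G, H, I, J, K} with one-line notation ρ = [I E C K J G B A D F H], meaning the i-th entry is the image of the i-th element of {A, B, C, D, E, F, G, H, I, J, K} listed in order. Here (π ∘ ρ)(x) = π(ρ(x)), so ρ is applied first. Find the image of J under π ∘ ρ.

I

First apply ρ: ρ(J) = F, then π(F) = I. Thus (π ∘ ρ)(J) = I.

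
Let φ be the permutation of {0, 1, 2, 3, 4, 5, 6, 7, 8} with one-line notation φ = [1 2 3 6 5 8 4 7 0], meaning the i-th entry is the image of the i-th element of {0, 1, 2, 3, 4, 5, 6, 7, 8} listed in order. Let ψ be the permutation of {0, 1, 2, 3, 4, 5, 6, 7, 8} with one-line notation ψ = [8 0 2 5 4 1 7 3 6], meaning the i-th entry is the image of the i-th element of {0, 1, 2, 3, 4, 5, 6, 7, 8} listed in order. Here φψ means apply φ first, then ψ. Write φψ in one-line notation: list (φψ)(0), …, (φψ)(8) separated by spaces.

0 2 5 7 1 6 4 3 8

For each element, apply φ then ψ: 0 → 1 → 0; 1 → 2 → 2; 2 → 3 → 5; 3 → 6 → 7; 4 → 5 → 1; 5 → 8 → 6; 6 → 4 → 4; 7 → 7 → 3; 8 → 0 → 8.
So φψ in one-line form is 0 2 5 7 1 6 4 3 8.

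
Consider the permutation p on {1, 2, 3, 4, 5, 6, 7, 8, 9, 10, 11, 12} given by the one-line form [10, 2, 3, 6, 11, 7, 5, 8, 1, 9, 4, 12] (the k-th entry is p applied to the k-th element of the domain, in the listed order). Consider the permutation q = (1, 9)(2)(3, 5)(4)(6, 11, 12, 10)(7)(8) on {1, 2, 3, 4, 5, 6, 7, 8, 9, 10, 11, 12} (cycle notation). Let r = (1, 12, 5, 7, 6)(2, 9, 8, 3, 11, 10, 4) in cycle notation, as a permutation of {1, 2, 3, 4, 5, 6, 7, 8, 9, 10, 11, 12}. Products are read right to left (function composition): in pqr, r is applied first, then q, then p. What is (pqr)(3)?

Chase 3: r(3) = 11; q(11) = 12; p(12) = 12. Hence (pqr)(3) = 12.

12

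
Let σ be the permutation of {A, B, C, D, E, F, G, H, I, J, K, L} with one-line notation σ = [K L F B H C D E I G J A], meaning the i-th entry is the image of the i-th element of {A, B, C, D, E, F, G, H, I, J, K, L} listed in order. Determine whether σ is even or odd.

In disjoint-cycle form the cycle lengths are 7, 2, 2, 1.
A cycle of length ℓ contributes ℓ−1 transpositions, so σ is a product of 6 + 1 + 1 = 8 transpositions — even.

even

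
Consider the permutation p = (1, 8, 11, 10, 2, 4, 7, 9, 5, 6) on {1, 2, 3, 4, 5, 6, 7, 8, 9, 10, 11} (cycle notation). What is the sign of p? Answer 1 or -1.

-1

The cycle lengths are 10, 1.
A cycle of length ℓ contributes ℓ−1 transpositions, so p is a product of 9 transpositions — odd.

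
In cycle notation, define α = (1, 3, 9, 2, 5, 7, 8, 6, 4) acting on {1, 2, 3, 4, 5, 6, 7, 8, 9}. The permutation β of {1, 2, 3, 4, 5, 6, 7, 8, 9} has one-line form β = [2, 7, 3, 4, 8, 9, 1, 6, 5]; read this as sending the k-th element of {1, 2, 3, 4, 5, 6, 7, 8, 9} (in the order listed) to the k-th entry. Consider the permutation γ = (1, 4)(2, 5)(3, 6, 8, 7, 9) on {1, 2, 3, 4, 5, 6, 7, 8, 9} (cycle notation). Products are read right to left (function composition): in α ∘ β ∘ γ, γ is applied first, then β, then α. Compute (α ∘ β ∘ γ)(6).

4

Chase 6: γ(6) = 8; β(8) = 6; α(6) = 4. Hence (α ∘ β ∘ γ)(6) = 4.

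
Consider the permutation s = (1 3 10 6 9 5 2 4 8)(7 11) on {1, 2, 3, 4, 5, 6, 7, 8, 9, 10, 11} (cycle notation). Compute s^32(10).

4

10 lies in the 9-cycle (1 3 10 6 9 5 2 4 8).
Powers repeat with period 9 on this cycle, and 32 mod 9 = 5, so s^32(10) = s^5(10).
Stepping 5 places around the cycle: 10 → 6 → 9 → 5 → 2 → 4.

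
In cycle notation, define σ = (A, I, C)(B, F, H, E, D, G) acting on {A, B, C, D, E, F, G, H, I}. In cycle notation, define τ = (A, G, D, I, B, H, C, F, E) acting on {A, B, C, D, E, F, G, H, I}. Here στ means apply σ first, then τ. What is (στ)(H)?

A

First apply σ: σ(H) = E, then τ(E) = A. Thus (στ)(H) = A.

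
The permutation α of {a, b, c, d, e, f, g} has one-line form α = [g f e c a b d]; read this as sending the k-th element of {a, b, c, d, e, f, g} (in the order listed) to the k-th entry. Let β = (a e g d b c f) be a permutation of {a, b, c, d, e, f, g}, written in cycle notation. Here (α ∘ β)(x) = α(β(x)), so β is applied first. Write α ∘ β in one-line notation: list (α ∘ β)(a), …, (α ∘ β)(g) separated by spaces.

For each element, apply β then α: a → e → a; b → c → e; c → f → b; d → b → f; e → g → d; f → a → g; g → d → c.
So α ∘ β in one-line form is a e b f d g c.

a e b f d g c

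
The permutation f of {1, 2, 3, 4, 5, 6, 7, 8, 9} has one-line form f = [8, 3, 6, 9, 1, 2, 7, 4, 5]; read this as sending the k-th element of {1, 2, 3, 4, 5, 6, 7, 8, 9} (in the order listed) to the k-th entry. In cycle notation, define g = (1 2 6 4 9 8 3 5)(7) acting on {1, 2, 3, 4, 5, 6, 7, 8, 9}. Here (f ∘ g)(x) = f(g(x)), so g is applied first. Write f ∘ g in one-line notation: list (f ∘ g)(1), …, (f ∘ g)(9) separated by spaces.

Chase each element through g then f: 1 → 2 → 3; 2 → 6 → 2; 3 → 5 → 1; 4 → 9 → 5; 5 → 1 → 8; 6 → 4 → 9; 7 → 7 → 7; 8 → 3 → 6; 9 → 8 → 4.
Collecting the images, f ∘ g = [3 2 1 5 8 9 7 6 4].

3 2 1 5 8 9 7 6 4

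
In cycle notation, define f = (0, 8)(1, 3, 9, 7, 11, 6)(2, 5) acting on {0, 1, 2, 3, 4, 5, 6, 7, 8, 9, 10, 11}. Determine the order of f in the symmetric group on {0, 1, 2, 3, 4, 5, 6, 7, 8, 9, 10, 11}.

The disjoint cycles have lengths 6, 2, 2, 1, 1.
Since disjoint cycles commute, ord(f) = lcm(6, 2, 2) = 6.

6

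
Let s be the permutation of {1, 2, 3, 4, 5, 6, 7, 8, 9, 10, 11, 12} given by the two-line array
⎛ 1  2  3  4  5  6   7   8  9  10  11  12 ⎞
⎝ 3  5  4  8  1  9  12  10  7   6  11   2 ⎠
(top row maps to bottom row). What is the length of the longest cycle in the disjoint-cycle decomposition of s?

11

Decomposing into disjoint cycles gives (1, 3, 4, 8, 10, 6, 9, 7, 12, 2, 5); the longest has length 11.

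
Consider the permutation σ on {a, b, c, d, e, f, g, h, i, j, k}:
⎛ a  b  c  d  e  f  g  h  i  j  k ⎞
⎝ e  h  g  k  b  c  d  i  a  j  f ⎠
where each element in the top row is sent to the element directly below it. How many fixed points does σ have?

The fixed points (elements with σ(x) = x) are {j}, so there is 1.

1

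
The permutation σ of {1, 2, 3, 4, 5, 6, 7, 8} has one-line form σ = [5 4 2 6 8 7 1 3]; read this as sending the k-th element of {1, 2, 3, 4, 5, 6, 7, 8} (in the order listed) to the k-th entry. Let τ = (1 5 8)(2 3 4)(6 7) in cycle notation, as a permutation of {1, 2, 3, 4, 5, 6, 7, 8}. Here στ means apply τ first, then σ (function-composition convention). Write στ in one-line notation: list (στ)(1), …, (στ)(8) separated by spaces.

8 2 6 4 3 1 7 5

(στ)(x) = σ(τ(x)). Computing each image: σ(τ(1)) = σ(5) = 8, σ(τ(2)) = σ(3) = 2, σ(τ(3)) = σ(4) = 6, σ(τ(4)) = σ(2) = 4, σ(τ(5)) = σ(8) = 3, σ(τ(6)) = σ(7) = 1, σ(τ(7)) = σ(6) = 7, σ(τ(8)) = σ(1) = 5.
Hence στ = [8 2 6 4 3 1 7 5].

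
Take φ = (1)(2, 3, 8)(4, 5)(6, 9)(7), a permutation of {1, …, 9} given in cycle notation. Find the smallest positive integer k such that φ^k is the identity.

6

The cycle type of φ is (3, 2, 2, 1, 1).
The order is lcm(3, 2, 2) = 6.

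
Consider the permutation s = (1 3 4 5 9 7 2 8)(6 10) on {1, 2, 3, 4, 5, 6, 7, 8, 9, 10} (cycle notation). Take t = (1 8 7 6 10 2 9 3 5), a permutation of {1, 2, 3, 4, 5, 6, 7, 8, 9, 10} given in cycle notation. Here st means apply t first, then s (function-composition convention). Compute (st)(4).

5

t(4) = 4, then s(4) = 5; composing gives (st)(4) = 5.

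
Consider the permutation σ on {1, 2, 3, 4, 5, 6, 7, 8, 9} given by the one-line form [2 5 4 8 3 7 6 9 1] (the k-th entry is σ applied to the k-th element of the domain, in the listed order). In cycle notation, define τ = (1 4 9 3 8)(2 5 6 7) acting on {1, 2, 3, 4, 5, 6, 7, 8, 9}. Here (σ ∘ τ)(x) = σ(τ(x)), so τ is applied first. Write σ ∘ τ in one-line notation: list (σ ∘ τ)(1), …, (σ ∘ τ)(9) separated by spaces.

8 3 9 1 7 6 5 2 4

Chase each element through τ then σ: 1 → 4 → 8; 2 → 5 → 3; 3 → 8 → 9; 4 → 9 → 1; 5 → 6 → 7; 6 → 7 → 6; 7 → 2 → 5; 8 → 1 → 2; 9 → 3 → 4.
So σ ∘ τ in one-line form is 8 3 9 1 7 6 5 2 4.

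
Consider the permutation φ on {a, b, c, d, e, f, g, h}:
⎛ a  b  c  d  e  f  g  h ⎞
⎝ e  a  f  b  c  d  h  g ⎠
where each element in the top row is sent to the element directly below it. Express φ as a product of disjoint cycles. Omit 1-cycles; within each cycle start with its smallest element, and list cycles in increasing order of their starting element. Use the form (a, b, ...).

Iterating φ from a gives a → e → c → f → d → b → a; that is the 6-cycle (a, e, c, f, d, b).
Continuing from each remaining unvisited element yields (a, e, c, f, d, b)(g, h).

(a, e, c, f, d, b)(g, h)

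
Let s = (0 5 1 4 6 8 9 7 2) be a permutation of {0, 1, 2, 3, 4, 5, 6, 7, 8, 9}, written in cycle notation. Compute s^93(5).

6

5 lies in the 9-cycle (0 5 1 4 6 8 9 7 2).
Powers repeat with period 9 on this cycle, and 93 mod 9 = 3, so s^93(5) = s^3(5).
Advancing 3 steps from 5: 5 → 1 → 4 → 6.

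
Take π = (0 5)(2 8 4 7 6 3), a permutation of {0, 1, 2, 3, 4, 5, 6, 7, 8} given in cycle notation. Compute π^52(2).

2 lies in the 6-cycle (2 8 4 7 6 3).
On a 6-cycle, π^6 is the identity, so π^52 = π^4 there (52 ≡ 4 mod 6).
Stepping 4 places around the cycle: 2 → 8 → 4 → 7 → 6.

6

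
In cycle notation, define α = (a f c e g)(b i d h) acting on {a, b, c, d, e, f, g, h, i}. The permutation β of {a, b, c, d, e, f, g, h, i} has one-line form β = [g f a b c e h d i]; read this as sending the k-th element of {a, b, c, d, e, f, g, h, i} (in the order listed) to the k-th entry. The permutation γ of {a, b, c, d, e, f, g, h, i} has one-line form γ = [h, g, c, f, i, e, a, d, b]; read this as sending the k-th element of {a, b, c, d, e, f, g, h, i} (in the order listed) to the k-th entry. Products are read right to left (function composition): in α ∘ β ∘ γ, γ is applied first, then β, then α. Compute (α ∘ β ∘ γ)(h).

i

Apply the permutations in order: γ(h) = d, then β(d) = b, then α(b) = i. So (α ∘ β ∘ γ)(h) = i.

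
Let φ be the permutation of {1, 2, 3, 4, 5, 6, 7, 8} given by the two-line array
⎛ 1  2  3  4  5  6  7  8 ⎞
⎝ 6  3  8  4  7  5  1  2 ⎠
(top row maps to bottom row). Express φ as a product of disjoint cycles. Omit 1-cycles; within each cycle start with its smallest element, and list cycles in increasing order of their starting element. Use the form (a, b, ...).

(1, 6, 5, 7)(2, 3, 8)

Iterating φ from 1 gives 1 → 6 → 5 → 7 → 1; that is the 4-cycle (1, 6, 5, 7).
Continuing from each remaining unvisited element yields (1, 6, 5, 7)(2, 3, 8).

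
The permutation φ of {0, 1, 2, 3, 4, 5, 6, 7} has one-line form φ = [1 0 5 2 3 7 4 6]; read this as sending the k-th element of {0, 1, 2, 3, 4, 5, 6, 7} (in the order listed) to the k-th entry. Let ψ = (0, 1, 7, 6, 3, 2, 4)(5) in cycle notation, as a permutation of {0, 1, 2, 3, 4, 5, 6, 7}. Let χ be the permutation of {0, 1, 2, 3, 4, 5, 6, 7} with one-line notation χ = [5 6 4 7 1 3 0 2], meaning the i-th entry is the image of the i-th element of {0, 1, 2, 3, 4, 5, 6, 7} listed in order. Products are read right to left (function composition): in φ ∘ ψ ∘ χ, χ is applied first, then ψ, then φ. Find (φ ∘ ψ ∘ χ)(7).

Chase 7: χ(7) = 2; ψ(2) = 4; φ(4) = 3. Hence (φ ∘ ψ ∘ χ)(7) = 3.

3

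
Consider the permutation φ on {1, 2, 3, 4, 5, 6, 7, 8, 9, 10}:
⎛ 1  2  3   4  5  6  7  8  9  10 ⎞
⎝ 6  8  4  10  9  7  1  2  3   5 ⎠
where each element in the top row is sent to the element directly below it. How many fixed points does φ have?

0

No element satisfies φ(x) = x, so there are 0 fixed points.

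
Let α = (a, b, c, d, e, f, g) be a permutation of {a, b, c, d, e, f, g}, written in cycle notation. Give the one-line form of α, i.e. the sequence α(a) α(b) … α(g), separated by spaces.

b c d e f g a

Each element maps to the next entry in its cycle (wrapping to the front): a→b, b→c, c→d, d→e, e→f, f→g, g→a.
Listing these in domain order gives b c d e f g a.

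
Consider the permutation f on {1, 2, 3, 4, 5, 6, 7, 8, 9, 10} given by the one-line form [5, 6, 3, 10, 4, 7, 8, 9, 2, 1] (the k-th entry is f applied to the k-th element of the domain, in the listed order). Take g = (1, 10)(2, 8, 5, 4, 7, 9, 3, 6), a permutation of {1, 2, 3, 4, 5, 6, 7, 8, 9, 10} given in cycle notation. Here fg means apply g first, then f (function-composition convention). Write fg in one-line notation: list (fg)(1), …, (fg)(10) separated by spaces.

1 9 7 8 10 6 2 4 3 5

Chase each element through g then f: 1 → 10 → 1; 2 → 8 → 9; 3 → 6 → 7; 4 → 7 → 8; 5 → 4 → 10; 6 → 2 → 6; 7 → 9 → 2; 8 → 5 → 4; 9 → 3 → 3; 10 → 1 → 5.
Collecting the images, fg = [1 9 7 8 10 6 2 4 3 5].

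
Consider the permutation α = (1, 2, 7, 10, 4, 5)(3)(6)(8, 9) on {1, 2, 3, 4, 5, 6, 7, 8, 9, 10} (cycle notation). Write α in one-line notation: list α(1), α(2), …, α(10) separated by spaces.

Reading each image from the cycles: 1→2, 2→7, 3→3, 4→5, 5→1, 6→6, 7→10, 8→9, 9→8, 10→4.
So the one-line form is 2 7 3 5 1 6 10 9 8 4.

2 7 3 5 1 6 10 9 8 4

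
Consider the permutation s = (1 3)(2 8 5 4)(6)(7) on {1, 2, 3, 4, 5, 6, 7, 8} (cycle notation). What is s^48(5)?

5

5 lies in the 4-cycle (2 8 5 4).
Since the cycle has length 4, s^48 acts on it the same as s^0 (48 mod 4 = 0).
So s^48(5) = 5.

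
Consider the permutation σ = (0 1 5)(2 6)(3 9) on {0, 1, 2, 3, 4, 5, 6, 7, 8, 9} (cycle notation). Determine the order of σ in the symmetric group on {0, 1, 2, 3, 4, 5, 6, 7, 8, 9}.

6

The cycle type of σ is (3, 2, 2, 1, 1, 1).
The order is lcm(3, 2, 2) = 6.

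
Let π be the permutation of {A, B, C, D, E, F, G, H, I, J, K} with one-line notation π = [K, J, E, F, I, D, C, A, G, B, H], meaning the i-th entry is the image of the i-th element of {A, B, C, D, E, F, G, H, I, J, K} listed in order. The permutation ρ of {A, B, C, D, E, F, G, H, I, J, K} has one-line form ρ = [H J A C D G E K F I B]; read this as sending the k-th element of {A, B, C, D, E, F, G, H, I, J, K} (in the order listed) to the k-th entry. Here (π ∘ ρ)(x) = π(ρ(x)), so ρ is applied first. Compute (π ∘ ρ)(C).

K

(π ∘ ρ)(C) = π(ρ(C)). ρ(C) = A, then π(A) = K. So (π ∘ ρ)(C) = K.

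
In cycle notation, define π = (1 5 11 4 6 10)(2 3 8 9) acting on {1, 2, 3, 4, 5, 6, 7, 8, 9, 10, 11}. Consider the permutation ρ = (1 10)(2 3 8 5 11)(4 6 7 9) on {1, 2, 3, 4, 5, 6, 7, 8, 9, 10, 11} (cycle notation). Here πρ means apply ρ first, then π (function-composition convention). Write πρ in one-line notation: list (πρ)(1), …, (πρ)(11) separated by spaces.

1 8 9 10 4 7 2 11 6 5 3

Chase each element through ρ then π: 1 → 10 → 1; 2 → 3 → 8; 3 → 8 → 9; 4 → 6 → 10; 5 → 11 → 4; 6 → 7 → 7; 7 → 9 → 2; 8 → 5 → 11; 9 → 4 → 6; 10 → 1 → 5; 11 → 2 → 3.
So πρ in one-line form is 1 8 9 10 4 7 2 11 6 5 3.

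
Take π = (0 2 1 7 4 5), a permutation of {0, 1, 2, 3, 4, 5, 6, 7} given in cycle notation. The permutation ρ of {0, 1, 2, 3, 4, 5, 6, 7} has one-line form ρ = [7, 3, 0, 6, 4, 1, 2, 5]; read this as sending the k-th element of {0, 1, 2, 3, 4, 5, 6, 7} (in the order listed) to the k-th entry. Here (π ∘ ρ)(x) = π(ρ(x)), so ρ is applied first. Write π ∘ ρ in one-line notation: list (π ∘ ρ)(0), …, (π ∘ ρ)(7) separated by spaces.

(π ∘ ρ)(x) = π(ρ(x)). Computing each image: π(ρ(0)) = π(7) = 4, π(ρ(1)) = π(3) = 3, π(ρ(2)) = π(0) = 2, π(ρ(3)) = π(6) = 6, π(ρ(4)) = π(4) = 5, π(ρ(5)) = π(1) = 7, π(ρ(6)) = π(2) = 1, π(ρ(7)) = π(5) = 0.
Hence π ∘ ρ = [4 3 2 6 5 7 1 0].

4 3 2 6 5 7 1 0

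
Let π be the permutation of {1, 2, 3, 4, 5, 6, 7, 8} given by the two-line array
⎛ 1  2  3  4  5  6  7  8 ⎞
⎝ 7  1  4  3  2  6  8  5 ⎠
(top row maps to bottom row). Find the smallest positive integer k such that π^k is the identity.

10

Decomposing into disjoint cycles gives cycle lengths 5, 2, 1.
The order of π is the least common multiple of its cycle lengths: lcm(5, 2) = 10.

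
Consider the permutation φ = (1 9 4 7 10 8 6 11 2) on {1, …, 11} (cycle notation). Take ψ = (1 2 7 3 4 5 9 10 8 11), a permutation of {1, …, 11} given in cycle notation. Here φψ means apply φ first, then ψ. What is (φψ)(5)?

9

φ(5) = 5, then ψ(5) = 9; composing gives (φψ)(5) = 9.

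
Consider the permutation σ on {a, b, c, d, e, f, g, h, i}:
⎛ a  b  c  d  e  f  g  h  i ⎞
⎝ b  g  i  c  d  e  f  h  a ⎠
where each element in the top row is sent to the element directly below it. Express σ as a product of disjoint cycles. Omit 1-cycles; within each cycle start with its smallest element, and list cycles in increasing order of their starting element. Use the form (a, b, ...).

(a, b, g, f, e, d, c, i)

Iterating σ from a gives a → b → g → f → e → d → c → i → a; that is the 8-cycle (a, b, g, f, e, d, c, i).
Repeating from the next unused element and collecting all non-trivial cycles gives (a, b, g, f, e, d, c, i).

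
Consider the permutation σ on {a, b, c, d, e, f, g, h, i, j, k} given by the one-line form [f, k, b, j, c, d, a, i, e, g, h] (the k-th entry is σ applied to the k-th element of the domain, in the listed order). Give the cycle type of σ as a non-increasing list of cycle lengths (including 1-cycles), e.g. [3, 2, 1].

[6, 5]

The disjoint cycles are (a, f, d, j, g)(b, k, h, i, e, c), with lengths 6, 5 in non-increasing order.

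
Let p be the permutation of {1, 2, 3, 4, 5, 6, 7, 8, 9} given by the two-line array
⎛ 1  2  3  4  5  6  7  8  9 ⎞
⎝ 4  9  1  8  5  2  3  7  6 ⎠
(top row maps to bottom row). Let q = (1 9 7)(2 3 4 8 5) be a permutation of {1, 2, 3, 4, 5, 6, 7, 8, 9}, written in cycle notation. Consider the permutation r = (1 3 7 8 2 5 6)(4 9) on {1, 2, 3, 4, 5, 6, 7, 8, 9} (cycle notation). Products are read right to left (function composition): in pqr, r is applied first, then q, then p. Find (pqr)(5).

2

Chase 5: r(5) = 6; q(6) = 6; p(6) = 2. Hence (pqr)(5) = 2.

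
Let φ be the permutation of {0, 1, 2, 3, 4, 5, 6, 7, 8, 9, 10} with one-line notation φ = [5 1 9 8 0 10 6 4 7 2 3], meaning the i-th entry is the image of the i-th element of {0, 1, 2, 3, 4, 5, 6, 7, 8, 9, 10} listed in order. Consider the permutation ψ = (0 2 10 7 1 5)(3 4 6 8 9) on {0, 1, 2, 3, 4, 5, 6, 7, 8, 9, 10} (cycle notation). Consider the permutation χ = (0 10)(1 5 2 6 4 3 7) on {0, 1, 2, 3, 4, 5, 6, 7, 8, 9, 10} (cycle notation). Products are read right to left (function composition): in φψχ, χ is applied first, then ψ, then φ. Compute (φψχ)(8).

(φψχ)(8) = φ(ψ(χ(8))). χ(8) = 8, then ψ(8) = 9, then φ(9) = 2, so the result is 2.

2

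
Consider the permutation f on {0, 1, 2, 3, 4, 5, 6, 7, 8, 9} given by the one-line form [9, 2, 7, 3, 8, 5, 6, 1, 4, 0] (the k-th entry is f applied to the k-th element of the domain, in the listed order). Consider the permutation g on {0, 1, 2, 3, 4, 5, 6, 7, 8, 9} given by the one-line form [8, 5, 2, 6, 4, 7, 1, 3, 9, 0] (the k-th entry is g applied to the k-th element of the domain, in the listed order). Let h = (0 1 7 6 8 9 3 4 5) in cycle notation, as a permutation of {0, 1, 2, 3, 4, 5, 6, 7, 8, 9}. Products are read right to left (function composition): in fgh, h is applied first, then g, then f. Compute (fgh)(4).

1

Chase 4: h(4) = 5; g(5) = 7; f(7) = 1. Hence (fgh)(4) = 1.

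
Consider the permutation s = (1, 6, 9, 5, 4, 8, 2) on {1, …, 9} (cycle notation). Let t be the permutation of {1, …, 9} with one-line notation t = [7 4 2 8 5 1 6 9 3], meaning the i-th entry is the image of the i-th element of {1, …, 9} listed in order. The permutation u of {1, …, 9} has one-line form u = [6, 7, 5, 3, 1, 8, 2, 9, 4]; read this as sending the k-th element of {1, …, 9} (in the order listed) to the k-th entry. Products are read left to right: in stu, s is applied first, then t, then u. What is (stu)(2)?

(stu)(2) = u(t(s(2))). s(2) = 1, then t(1) = 7, then u(7) = 2, so the result is 2.

2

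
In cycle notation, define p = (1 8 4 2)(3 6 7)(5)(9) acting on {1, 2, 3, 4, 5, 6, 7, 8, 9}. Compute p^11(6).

3

6 lies in the 3-cycle (3 6 7).
Powers repeat with period 3 on this cycle, and 11 mod 3 = 2, so p^11(6) = p^2(6).
Advancing 2 steps from 6: 6 → 7 → 3.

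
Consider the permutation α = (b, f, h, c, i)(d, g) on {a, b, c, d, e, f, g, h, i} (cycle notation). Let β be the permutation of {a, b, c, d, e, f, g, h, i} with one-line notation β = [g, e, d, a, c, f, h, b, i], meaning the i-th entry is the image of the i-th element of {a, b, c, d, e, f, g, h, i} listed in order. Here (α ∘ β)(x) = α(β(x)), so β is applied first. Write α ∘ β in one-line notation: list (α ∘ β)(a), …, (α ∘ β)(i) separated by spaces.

For each element, apply β then α: a → g → d; b → e → e; c → d → g; d → a → a; e → c → i; f → f → h; g → h → c; h → b → f; i → i → b.
Collecting the images, α ∘ β = [d e g a i h c f b].

d e g a i h c f b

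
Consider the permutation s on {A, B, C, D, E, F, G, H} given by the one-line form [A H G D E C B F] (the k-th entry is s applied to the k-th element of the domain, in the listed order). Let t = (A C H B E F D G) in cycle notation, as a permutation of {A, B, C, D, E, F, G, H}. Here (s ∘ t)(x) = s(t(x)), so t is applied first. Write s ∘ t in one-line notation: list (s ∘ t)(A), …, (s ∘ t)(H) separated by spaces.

For each element, apply t then s: A → C → G; B → E → E; C → H → F; D → G → B; E → F → C; F → D → D; G → A → A; H → B → H.
So s ∘ t in one-line form is G E F B C D A H.

G E F B C D A H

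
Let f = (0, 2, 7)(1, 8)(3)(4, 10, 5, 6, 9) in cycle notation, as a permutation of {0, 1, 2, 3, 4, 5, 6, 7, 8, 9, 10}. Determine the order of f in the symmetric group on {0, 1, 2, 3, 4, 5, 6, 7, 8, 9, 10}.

30

The cycle type of f is (5, 3, 2, 1).
Since disjoint cycles commute, ord(f) = lcm(5, 3, 2) = 30.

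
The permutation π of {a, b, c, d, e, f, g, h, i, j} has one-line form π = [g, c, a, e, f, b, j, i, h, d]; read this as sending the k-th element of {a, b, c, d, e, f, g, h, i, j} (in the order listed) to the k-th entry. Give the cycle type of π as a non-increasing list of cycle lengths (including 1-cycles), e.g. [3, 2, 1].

The disjoint cycles are (a g j d e f b c)(h i), with lengths 8, 2 in non-increasing order.

[8, 2]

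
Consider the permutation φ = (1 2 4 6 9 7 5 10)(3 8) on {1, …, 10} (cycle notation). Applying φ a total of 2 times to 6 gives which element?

6 lies in the 8-cycle (1 2 4 6 9 7 5 10).
Advancing 2 steps from 6: 6 → 9 → 7.

7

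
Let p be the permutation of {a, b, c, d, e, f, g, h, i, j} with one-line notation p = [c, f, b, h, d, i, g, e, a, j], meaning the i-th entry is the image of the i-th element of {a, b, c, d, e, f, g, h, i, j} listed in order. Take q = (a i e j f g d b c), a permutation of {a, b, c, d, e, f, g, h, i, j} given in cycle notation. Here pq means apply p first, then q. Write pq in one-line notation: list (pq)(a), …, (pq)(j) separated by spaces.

a g c h b e d j i f

(pq)(x) = q(p(x)). Computing each image: q(p(a)) = q(c) = a, q(p(b)) = q(f) = g, q(p(c)) = q(b) = c, q(p(d)) = q(h) = h, q(p(e)) = q(d) = b, q(p(f)) = q(i) = e, q(p(g)) = q(g) = d, q(p(h)) = q(e) = j, q(p(i)) = q(a) = i, q(p(j)) = q(j) = f.
Hence pq = [a g c h b e d j i f].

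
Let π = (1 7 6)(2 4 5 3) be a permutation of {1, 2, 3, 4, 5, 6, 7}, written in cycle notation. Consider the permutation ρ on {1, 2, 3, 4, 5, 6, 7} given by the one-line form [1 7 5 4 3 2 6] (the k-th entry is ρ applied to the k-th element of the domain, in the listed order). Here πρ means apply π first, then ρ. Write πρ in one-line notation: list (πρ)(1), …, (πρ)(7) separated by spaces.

(πρ)(x) = ρ(π(x)). Computing each image: ρ(π(1)) = ρ(7) = 6, ρ(π(2)) = ρ(4) = 4, ρ(π(3)) = ρ(2) = 7, ρ(π(4)) = ρ(5) = 3, ρ(π(5)) = ρ(3) = 5, ρ(π(6)) = ρ(1) = 1, ρ(π(7)) = ρ(6) = 2.
Hence πρ = [6 4 7 3 5 1 2].

6 4 7 3 5 1 2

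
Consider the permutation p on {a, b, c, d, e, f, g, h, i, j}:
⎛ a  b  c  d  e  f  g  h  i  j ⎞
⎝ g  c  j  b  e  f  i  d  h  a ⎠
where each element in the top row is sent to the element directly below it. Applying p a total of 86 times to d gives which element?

Tracing d → b → … returns to d after 8 steps, so d lies in an 8-cycle (a, g, i, h, d, b, c, j).
On an 8-cycle, p^8 is the identity, so p^86 = p^6 there (86 ≡ 6 mod 8).
Advancing 6 steps from d: d → b → c → j → a → g → i.

i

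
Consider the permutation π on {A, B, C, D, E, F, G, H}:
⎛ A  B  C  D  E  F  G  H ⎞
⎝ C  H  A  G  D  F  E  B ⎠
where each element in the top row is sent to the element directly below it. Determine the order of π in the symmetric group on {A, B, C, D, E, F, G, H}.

The disjoint-cycle form of π has cycle lengths 3, 2, 2, 1.
Since disjoint cycles commute, ord(π) = lcm(3, 2, 2) = 6.

6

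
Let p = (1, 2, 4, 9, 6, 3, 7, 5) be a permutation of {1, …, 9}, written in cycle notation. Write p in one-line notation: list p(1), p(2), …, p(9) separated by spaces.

Reading each image from the cycles: 1→2, 2→4, 3→7, 4→9, 5→1, 6→3, 7→5, 8→8, 9→6.
So the one-line form is 2 4 7 9 1 3 5 8 6.

2 4 7 9 1 3 5 8 6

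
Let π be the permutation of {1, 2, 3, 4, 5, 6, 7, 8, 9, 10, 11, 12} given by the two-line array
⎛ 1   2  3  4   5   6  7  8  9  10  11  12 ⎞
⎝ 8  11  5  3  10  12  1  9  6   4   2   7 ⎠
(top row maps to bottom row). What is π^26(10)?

Tracing 10 → 4 → … returns to 10 after 4 steps, so 10 lies in a 4-cycle (3, 5, 10, 4).
Powers repeat with period 4 on this cycle, and 26 mod 4 = 2, so π^26(10) = π^2(10).
Advancing 2 steps from 10: 10 → 4 → 3.

3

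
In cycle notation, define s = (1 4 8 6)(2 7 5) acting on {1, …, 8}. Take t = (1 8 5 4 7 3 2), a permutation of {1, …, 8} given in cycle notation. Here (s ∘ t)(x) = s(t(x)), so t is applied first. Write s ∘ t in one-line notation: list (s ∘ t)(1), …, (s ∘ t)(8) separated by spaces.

(s ∘ t)(x) = s(t(x)). Computing each image: s(t(1)) = s(8) = 6, s(t(2)) = s(1) = 4, s(t(3)) = s(2) = 7, s(t(4)) = s(7) = 5, s(t(5)) = s(4) = 8, s(t(6)) = s(6) = 1, s(t(7)) = s(3) = 3, s(t(8)) = s(5) = 2.
Hence s ∘ t = [6 4 7 5 8 1 3 2].

6 4 7 5 8 1 3 2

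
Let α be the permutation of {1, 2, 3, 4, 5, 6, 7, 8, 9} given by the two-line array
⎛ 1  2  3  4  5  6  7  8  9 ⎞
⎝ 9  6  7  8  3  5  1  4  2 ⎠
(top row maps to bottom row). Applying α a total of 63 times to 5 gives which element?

Tracing 5 → 3 → … returns to 5 after 7 steps, so 5 lies in a 7-cycle (1, 9, 2, 6, 5, 3, 7).
Powers repeat with period 7 on this cycle, and 63 mod 7 = 0, so α^63(5) = α^0(5).
So α^63(5) = 5.

5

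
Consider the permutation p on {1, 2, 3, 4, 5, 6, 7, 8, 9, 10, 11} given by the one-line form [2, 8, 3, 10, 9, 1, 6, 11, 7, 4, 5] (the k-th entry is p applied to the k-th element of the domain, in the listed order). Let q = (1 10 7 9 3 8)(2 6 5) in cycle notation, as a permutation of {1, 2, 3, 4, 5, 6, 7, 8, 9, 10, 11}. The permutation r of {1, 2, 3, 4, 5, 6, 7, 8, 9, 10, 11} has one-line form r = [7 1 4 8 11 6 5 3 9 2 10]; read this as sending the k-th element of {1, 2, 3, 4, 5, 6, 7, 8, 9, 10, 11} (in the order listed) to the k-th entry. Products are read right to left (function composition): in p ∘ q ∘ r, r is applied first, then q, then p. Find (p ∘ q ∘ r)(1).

Chase 1: r(1) = 7; q(7) = 9; p(9) = 7. Hence (p ∘ q ∘ r)(1) = 7.

7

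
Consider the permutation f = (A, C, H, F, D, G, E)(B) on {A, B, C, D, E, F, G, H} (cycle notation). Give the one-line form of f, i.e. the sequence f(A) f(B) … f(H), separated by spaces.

C B H G A D E F

Each element maps to the next entry in its cycle (wrapping to the front): A→C, B→B, C→H, D→G, E→A, F→D, G→E, H→F.
So the one-line form is C B H G A D E F.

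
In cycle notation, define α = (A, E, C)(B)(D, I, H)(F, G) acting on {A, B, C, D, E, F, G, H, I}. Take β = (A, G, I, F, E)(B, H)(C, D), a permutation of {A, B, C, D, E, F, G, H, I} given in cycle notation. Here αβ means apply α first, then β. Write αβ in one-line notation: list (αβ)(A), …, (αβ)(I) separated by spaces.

A H G F D I E C B

(αβ)(x) = β(α(x)). Computing each image: β(α(A)) = β(E) = A, β(α(B)) = β(B) = H, β(α(C)) = β(A) = G, β(α(D)) = β(I) = F, β(α(E)) = β(C) = D, β(α(F)) = β(G) = I, β(α(G)) = β(F) = E, β(α(H)) = β(D) = C, β(α(I)) = β(H) = B.
Hence αβ = [A H G F D I E C B].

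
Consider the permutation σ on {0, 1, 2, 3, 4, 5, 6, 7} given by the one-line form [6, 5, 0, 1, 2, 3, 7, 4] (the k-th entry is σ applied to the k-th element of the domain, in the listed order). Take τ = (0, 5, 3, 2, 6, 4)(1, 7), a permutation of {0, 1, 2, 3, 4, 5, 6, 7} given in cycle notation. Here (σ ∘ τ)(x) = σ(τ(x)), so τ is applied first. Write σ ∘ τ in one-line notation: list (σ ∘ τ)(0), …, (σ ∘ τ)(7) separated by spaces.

(σ ∘ τ)(x) = σ(τ(x)). Computing each image: σ(τ(0)) = σ(5) = 3, σ(τ(1)) = σ(7) = 4, σ(τ(2)) = σ(6) = 7, σ(τ(3)) = σ(2) = 0, σ(τ(4)) = σ(0) = 6, σ(τ(5)) = σ(3) = 1, σ(τ(6)) = σ(4) = 2, σ(τ(7)) = σ(1) = 5.
Hence σ ∘ τ = [3 4 7 0 6 1 2 5].

3 4 7 0 6 1 2 5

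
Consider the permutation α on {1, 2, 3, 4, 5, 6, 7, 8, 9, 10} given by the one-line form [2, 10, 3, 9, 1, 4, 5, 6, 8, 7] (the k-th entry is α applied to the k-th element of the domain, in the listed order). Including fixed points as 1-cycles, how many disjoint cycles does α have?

3

The cycle decomposition is (1 2 10 7 5)(3)(4 9 8 6), which has 3 cycles (counting 1-cycles).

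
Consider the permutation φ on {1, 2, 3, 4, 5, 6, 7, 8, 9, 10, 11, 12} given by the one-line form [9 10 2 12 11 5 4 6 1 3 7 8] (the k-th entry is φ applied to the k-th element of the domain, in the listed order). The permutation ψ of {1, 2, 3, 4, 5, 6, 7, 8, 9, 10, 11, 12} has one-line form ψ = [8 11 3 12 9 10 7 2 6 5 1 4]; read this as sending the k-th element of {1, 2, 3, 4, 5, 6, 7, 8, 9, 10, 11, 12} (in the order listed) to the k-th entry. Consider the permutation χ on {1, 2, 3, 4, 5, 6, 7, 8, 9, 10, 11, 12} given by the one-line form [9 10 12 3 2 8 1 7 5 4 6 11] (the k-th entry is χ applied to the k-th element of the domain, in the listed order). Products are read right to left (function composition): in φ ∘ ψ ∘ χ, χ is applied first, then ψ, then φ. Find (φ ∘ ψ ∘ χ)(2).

11

Apply the permutations in order: χ(2) = 10, then ψ(10) = 5, then φ(5) = 11. So (φ ∘ ψ ∘ χ)(2) = 11.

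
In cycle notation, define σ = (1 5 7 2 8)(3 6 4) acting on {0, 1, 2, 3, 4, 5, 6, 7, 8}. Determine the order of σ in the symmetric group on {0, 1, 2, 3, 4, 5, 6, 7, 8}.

The disjoint cycles have lengths 5, 3, 1.
Since disjoint cycles commute, ord(σ) = lcm(5, 3) = 15.

15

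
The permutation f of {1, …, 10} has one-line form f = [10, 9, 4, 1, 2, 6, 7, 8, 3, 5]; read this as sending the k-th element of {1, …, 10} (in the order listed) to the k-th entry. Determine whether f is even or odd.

even

In disjoint-cycle form the cycle lengths are 7, 1, 1, 1.
A cycle of length ℓ contributes ℓ−1 transpositions, so f is a product of 6 transpositions — even.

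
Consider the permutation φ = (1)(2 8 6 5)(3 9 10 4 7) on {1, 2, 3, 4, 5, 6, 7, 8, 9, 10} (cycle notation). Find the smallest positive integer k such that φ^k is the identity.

The disjoint cycles have lengths 5, 4, 1.
Since disjoint cycles commute, ord(φ) = lcm(5, 4) = 20.

20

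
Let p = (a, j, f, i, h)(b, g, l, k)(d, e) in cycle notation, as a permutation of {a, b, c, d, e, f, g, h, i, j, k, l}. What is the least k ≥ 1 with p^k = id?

The cycle type of p is (5, 4, 2, 1).
The order is lcm(5, 4, 2) = 20.

20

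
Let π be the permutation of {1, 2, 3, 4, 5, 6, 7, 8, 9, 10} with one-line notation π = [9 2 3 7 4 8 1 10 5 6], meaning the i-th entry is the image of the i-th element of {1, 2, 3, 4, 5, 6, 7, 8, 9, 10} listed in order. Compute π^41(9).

5

Tracing 9 → 5 → … returns to 9 after 5 steps, so 9 lies in a 5-cycle (1, 9, 5, 4, 7).
On a 5-cycle, π^5 is the identity, so π^41 = π^1 there (41 ≡ 1 mod 5).
Advancing 1 step from 9: 9 → 5.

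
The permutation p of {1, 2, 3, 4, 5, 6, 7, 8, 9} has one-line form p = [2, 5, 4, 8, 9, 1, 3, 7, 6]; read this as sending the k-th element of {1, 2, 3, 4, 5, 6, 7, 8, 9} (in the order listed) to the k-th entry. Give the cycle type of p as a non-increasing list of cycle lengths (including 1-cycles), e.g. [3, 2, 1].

The disjoint cycles are (1, 2, 5, 9, 6)(3, 4, 8, 7), with lengths 5, 4 in non-increasing order.

[5, 4]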